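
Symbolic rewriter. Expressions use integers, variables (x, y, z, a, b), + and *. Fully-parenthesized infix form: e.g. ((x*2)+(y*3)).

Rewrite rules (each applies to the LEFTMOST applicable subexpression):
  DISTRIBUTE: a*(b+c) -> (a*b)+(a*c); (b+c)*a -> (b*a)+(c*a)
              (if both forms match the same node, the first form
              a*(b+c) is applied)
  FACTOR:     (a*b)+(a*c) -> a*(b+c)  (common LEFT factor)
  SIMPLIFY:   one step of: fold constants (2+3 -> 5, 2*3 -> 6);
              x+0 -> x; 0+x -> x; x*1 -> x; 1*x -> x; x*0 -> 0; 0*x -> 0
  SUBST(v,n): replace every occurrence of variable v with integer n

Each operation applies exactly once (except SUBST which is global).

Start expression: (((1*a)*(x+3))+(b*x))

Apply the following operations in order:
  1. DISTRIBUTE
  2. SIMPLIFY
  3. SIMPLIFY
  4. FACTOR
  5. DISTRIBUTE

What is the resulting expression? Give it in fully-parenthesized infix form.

Answer: (((a*x)+(a*3))+(b*x))

Derivation:
Start: (((1*a)*(x+3))+(b*x))
Apply DISTRIBUTE at L (target: ((1*a)*(x+3))): (((1*a)*(x+3))+(b*x)) -> ((((1*a)*x)+((1*a)*3))+(b*x))
Apply SIMPLIFY at LLL (target: (1*a)): ((((1*a)*x)+((1*a)*3))+(b*x)) -> (((a*x)+((1*a)*3))+(b*x))
Apply SIMPLIFY at LRL (target: (1*a)): (((a*x)+((1*a)*3))+(b*x)) -> (((a*x)+(a*3))+(b*x))
Apply FACTOR at L (target: ((a*x)+(a*3))): (((a*x)+(a*3))+(b*x)) -> ((a*(x+3))+(b*x))
Apply DISTRIBUTE at L (target: (a*(x+3))): ((a*(x+3))+(b*x)) -> (((a*x)+(a*3))+(b*x))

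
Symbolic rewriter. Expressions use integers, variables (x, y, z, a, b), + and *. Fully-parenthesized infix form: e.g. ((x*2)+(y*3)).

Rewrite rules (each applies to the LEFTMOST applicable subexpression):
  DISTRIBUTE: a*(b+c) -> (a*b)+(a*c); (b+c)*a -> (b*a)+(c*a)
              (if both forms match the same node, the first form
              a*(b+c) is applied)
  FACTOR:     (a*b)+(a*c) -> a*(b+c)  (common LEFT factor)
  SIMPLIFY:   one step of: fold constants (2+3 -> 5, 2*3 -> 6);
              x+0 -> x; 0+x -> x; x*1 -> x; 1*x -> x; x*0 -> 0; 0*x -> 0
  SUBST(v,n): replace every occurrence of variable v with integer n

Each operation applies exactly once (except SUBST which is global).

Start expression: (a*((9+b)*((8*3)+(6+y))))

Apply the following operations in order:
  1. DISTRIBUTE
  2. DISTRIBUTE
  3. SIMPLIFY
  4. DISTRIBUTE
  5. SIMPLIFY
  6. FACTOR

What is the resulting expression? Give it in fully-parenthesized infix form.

Answer: (a*((216+(b*24))+((9+b)*(6+y))))

Derivation:
Start: (a*((9+b)*((8*3)+(6+y))))
Apply DISTRIBUTE at R (target: ((9+b)*((8*3)+(6+y)))): (a*((9+b)*((8*3)+(6+y)))) -> (a*(((9+b)*(8*3))+((9+b)*(6+y))))
Apply DISTRIBUTE at root (target: (a*(((9+b)*(8*3))+((9+b)*(6+y))))): (a*(((9+b)*(8*3))+((9+b)*(6+y)))) -> ((a*((9+b)*(8*3)))+(a*((9+b)*(6+y))))
Apply SIMPLIFY at LRR (target: (8*3)): ((a*((9+b)*(8*3)))+(a*((9+b)*(6+y)))) -> ((a*((9+b)*24))+(a*((9+b)*(6+y))))
Apply DISTRIBUTE at LR (target: ((9+b)*24)): ((a*((9+b)*24))+(a*((9+b)*(6+y)))) -> ((a*((9*24)+(b*24)))+(a*((9+b)*(6+y))))
Apply SIMPLIFY at LRL (target: (9*24)): ((a*((9*24)+(b*24)))+(a*((9+b)*(6+y)))) -> ((a*(216+(b*24)))+(a*((9+b)*(6+y))))
Apply FACTOR at root (target: ((a*(216+(b*24)))+(a*((9+b)*(6+y))))): ((a*(216+(b*24)))+(a*((9+b)*(6+y)))) -> (a*((216+(b*24))+((9+b)*(6+y))))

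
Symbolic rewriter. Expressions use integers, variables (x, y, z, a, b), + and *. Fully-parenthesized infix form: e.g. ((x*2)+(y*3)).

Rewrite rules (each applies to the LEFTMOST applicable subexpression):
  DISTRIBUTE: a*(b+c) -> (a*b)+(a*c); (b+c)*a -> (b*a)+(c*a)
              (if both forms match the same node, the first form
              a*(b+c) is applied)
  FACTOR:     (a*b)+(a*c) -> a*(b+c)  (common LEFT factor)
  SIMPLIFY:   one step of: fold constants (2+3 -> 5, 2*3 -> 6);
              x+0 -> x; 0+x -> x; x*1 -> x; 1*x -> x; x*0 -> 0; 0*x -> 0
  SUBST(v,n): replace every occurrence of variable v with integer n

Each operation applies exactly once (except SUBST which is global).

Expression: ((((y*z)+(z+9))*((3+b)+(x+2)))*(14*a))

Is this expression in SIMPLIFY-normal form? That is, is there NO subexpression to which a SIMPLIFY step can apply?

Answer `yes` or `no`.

Answer: yes

Derivation:
Expression: ((((y*z)+(z+9))*((3+b)+(x+2)))*(14*a))
Scanning for simplifiable subexpressions (pre-order)...
  at root: ((((y*z)+(z+9))*((3+b)+(x+2)))*(14*a)) (not simplifiable)
  at L: (((y*z)+(z+9))*((3+b)+(x+2))) (not simplifiable)
  at LL: ((y*z)+(z+9)) (not simplifiable)
  at LLL: (y*z) (not simplifiable)
  at LLR: (z+9) (not simplifiable)
  at LR: ((3+b)+(x+2)) (not simplifiable)
  at LRL: (3+b) (not simplifiable)
  at LRR: (x+2) (not simplifiable)
  at R: (14*a) (not simplifiable)
Result: no simplifiable subexpression found -> normal form.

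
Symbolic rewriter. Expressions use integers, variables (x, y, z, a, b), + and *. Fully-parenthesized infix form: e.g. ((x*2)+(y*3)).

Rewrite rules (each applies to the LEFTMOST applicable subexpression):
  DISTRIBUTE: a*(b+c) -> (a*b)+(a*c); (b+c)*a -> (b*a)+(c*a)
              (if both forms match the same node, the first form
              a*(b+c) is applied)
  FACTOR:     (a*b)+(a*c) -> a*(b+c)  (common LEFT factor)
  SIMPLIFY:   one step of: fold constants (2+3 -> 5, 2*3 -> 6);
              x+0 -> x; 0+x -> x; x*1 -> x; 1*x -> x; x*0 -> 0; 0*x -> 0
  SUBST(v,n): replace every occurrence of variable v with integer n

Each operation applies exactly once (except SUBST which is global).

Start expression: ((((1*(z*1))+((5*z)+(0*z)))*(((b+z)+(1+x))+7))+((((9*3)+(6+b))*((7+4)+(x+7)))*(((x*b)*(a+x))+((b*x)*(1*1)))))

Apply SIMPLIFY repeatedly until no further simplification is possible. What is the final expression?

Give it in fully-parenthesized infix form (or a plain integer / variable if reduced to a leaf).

Start: ((((1*(z*1))+((5*z)+(0*z)))*(((b+z)+(1+x))+7))+((((9*3)+(6+b))*((7+4)+(x+7)))*(((x*b)*(a+x))+((b*x)*(1*1)))))
Step 1: at LLL: (1*(z*1)) -> (z*1); overall: ((((1*(z*1))+((5*z)+(0*z)))*(((b+z)+(1+x))+7))+((((9*3)+(6+b))*((7+4)+(x+7)))*(((x*b)*(a+x))+((b*x)*(1*1))))) -> ((((z*1)+((5*z)+(0*z)))*(((b+z)+(1+x))+7))+((((9*3)+(6+b))*((7+4)+(x+7)))*(((x*b)*(a+x))+((b*x)*(1*1)))))
Step 2: at LLL: (z*1) -> z; overall: ((((z*1)+((5*z)+(0*z)))*(((b+z)+(1+x))+7))+((((9*3)+(6+b))*((7+4)+(x+7)))*(((x*b)*(a+x))+((b*x)*(1*1))))) -> (((z+((5*z)+(0*z)))*(((b+z)+(1+x))+7))+((((9*3)+(6+b))*((7+4)+(x+7)))*(((x*b)*(a+x))+((b*x)*(1*1)))))
Step 3: at LLRR: (0*z) -> 0; overall: (((z+((5*z)+(0*z)))*(((b+z)+(1+x))+7))+((((9*3)+(6+b))*((7+4)+(x+7)))*(((x*b)*(a+x))+((b*x)*(1*1))))) -> (((z+((5*z)+0))*(((b+z)+(1+x))+7))+((((9*3)+(6+b))*((7+4)+(x+7)))*(((x*b)*(a+x))+((b*x)*(1*1)))))
Step 4: at LLR: ((5*z)+0) -> (5*z); overall: (((z+((5*z)+0))*(((b+z)+(1+x))+7))+((((9*3)+(6+b))*((7+4)+(x+7)))*(((x*b)*(a+x))+((b*x)*(1*1))))) -> (((z+(5*z))*(((b+z)+(1+x))+7))+((((9*3)+(6+b))*((7+4)+(x+7)))*(((x*b)*(a+x))+((b*x)*(1*1)))))
Step 5: at RLLL: (9*3) -> 27; overall: (((z+(5*z))*(((b+z)+(1+x))+7))+((((9*3)+(6+b))*((7+4)+(x+7)))*(((x*b)*(a+x))+((b*x)*(1*1))))) -> (((z+(5*z))*(((b+z)+(1+x))+7))+(((27+(6+b))*((7+4)+(x+7)))*(((x*b)*(a+x))+((b*x)*(1*1)))))
Step 6: at RLRL: (7+4) -> 11; overall: (((z+(5*z))*(((b+z)+(1+x))+7))+(((27+(6+b))*((7+4)+(x+7)))*(((x*b)*(a+x))+((b*x)*(1*1))))) -> (((z+(5*z))*(((b+z)+(1+x))+7))+(((27+(6+b))*(11+(x+7)))*(((x*b)*(a+x))+((b*x)*(1*1)))))
Step 7: at RRRR: (1*1) -> 1; overall: (((z+(5*z))*(((b+z)+(1+x))+7))+(((27+(6+b))*(11+(x+7)))*(((x*b)*(a+x))+((b*x)*(1*1))))) -> (((z+(5*z))*(((b+z)+(1+x))+7))+(((27+(6+b))*(11+(x+7)))*(((x*b)*(a+x))+((b*x)*1))))
Step 8: at RRR: ((b*x)*1) -> (b*x); overall: (((z+(5*z))*(((b+z)+(1+x))+7))+(((27+(6+b))*(11+(x+7)))*(((x*b)*(a+x))+((b*x)*1)))) -> (((z+(5*z))*(((b+z)+(1+x))+7))+(((27+(6+b))*(11+(x+7)))*(((x*b)*(a+x))+(b*x))))
Fixed point: (((z+(5*z))*(((b+z)+(1+x))+7))+(((27+(6+b))*(11+(x+7)))*(((x*b)*(a+x))+(b*x))))

Answer: (((z+(5*z))*(((b+z)+(1+x))+7))+(((27+(6+b))*(11+(x+7)))*(((x*b)*(a+x))+(b*x))))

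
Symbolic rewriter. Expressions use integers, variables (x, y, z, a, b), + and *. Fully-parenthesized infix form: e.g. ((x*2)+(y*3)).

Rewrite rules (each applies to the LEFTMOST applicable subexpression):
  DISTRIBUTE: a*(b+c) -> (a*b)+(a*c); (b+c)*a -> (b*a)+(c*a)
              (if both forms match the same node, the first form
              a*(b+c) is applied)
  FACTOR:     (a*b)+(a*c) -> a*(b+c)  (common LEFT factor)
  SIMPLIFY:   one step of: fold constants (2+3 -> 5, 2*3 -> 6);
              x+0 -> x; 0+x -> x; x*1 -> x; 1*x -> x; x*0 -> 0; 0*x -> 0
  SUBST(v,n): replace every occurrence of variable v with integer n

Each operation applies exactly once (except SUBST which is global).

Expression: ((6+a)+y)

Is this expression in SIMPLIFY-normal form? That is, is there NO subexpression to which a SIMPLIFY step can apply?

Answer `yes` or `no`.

Answer: yes

Derivation:
Expression: ((6+a)+y)
Scanning for simplifiable subexpressions (pre-order)...
  at root: ((6+a)+y) (not simplifiable)
  at L: (6+a) (not simplifiable)
Result: no simplifiable subexpression found -> normal form.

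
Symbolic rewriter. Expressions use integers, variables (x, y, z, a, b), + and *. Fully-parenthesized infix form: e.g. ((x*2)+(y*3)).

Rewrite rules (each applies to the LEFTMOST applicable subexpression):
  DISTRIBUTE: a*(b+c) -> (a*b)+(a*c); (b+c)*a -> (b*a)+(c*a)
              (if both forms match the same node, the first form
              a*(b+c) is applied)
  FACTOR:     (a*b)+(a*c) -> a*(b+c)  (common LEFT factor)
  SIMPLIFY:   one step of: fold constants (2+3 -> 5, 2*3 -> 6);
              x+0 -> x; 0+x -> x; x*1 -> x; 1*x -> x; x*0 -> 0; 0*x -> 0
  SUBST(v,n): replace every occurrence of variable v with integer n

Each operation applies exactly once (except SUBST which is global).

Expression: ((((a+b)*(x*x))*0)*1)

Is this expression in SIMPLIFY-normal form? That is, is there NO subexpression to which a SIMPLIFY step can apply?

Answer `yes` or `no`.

Answer: no

Derivation:
Expression: ((((a+b)*(x*x))*0)*1)
Scanning for simplifiable subexpressions (pre-order)...
  at root: ((((a+b)*(x*x))*0)*1) (SIMPLIFIABLE)
  at L: (((a+b)*(x*x))*0) (SIMPLIFIABLE)
  at LL: ((a+b)*(x*x)) (not simplifiable)
  at LLL: (a+b) (not simplifiable)
  at LLR: (x*x) (not simplifiable)
Found simplifiable subexpr at path root: ((((a+b)*(x*x))*0)*1)
One SIMPLIFY step would give: (((a+b)*(x*x))*0)
-> NOT in normal form.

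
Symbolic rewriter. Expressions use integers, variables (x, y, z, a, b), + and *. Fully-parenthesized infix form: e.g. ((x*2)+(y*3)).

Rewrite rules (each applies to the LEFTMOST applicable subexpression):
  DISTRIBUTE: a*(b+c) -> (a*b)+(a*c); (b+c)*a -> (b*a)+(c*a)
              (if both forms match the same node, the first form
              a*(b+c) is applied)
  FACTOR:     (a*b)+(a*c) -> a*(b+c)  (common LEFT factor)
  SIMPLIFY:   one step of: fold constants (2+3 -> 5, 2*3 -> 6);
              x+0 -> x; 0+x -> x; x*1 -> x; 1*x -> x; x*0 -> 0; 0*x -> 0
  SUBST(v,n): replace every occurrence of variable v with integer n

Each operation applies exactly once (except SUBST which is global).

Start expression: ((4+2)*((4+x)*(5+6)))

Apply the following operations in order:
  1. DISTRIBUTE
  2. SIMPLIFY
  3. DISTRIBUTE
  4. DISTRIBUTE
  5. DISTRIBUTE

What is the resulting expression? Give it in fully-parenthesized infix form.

Answer: (((4*(4*11))+(4*(x*11)))+(2*(((4+x)*5)+((4+x)*6))))

Derivation:
Start: ((4+2)*((4+x)*(5+6)))
Apply DISTRIBUTE at root (target: ((4+2)*((4+x)*(5+6)))): ((4+2)*((4+x)*(5+6))) -> ((4*((4+x)*(5+6)))+(2*((4+x)*(5+6))))
Apply SIMPLIFY at LRR (target: (5+6)): ((4*((4+x)*(5+6)))+(2*((4+x)*(5+6)))) -> ((4*((4+x)*11))+(2*((4+x)*(5+6))))
Apply DISTRIBUTE at LR (target: ((4+x)*11)): ((4*((4+x)*11))+(2*((4+x)*(5+6)))) -> ((4*((4*11)+(x*11)))+(2*((4+x)*(5+6))))
Apply DISTRIBUTE at L (target: (4*((4*11)+(x*11)))): ((4*((4*11)+(x*11)))+(2*((4+x)*(5+6)))) -> (((4*(4*11))+(4*(x*11)))+(2*((4+x)*(5+6))))
Apply DISTRIBUTE at RR (target: ((4+x)*(5+6))): (((4*(4*11))+(4*(x*11)))+(2*((4+x)*(5+6)))) -> (((4*(4*11))+(4*(x*11)))+(2*(((4+x)*5)+((4+x)*6))))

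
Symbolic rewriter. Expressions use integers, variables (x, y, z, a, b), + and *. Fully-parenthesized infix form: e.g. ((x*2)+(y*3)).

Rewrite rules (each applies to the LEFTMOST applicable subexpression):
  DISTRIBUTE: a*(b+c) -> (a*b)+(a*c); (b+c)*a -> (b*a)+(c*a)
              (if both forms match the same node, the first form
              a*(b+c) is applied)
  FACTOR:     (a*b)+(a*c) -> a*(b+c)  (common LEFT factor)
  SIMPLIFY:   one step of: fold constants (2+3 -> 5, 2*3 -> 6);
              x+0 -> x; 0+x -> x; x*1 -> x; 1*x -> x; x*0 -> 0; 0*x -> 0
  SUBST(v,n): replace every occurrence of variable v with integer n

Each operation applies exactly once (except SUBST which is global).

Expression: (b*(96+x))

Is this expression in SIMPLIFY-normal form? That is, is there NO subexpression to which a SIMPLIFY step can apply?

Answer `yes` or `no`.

Expression: (b*(96+x))
Scanning for simplifiable subexpressions (pre-order)...
  at root: (b*(96+x)) (not simplifiable)
  at R: (96+x) (not simplifiable)
Result: no simplifiable subexpression found -> normal form.

Answer: yes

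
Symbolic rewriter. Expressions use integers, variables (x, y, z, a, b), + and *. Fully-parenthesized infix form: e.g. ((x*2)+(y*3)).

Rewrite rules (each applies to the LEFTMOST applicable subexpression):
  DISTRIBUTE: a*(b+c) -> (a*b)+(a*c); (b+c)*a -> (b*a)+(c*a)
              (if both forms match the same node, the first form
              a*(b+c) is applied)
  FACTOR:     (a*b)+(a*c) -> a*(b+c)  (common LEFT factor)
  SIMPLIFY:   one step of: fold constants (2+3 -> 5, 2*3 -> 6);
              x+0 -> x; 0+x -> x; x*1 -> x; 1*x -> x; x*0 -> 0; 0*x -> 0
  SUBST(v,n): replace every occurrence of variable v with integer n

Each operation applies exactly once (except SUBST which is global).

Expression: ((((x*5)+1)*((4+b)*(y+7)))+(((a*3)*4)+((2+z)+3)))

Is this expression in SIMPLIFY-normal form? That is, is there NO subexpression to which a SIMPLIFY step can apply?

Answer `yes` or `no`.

Expression: ((((x*5)+1)*((4+b)*(y+7)))+(((a*3)*4)+((2+z)+3)))
Scanning for simplifiable subexpressions (pre-order)...
  at root: ((((x*5)+1)*((4+b)*(y+7)))+(((a*3)*4)+((2+z)+3))) (not simplifiable)
  at L: (((x*5)+1)*((4+b)*(y+7))) (not simplifiable)
  at LL: ((x*5)+1) (not simplifiable)
  at LLL: (x*5) (not simplifiable)
  at LR: ((4+b)*(y+7)) (not simplifiable)
  at LRL: (4+b) (not simplifiable)
  at LRR: (y+7) (not simplifiable)
  at R: (((a*3)*4)+((2+z)+3)) (not simplifiable)
  at RL: ((a*3)*4) (not simplifiable)
  at RLL: (a*3) (not simplifiable)
  at RR: ((2+z)+3) (not simplifiable)
  at RRL: (2+z) (not simplifiable)
Result: no simplifiable subexpression found -> normal form.

Answer: yes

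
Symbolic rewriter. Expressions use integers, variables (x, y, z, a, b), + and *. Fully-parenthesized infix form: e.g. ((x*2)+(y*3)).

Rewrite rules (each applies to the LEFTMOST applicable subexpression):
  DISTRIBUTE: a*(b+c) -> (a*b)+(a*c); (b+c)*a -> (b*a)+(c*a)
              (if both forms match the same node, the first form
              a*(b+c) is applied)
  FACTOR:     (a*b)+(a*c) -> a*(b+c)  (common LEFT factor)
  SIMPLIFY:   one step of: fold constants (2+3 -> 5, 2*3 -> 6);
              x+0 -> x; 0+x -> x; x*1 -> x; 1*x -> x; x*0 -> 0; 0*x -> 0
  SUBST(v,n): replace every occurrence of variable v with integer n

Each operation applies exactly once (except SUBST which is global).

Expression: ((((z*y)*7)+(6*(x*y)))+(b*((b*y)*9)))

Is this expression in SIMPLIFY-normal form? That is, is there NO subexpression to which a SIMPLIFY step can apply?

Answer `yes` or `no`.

Expression: ((((z*y)*7)+(6*(x*y)))+(b*((b*y)*9)))
Scanning for simplifiable subexpressions (pre-order)...
  at root: ((((z*y)*7)+(6*(x*y)))+(b*((b*y)*9))) (not simplifiable)
  at L: (((z*y)*7)+(6*(x*y))) (not simplifiable)
  at LL: ((z*y)*7) (not simplifiable)
  at LLL: (z*y) (not simplifiable)
  at LR: (6*(x*y)) (not simplifiable)
  at LRR: (x*y) (not simplifiable)
  at R: (b*((b*y)*9)) (not simplifiable)
  at RR: ((b*y)*9) (not simplifiable)
  at RRL: (b*y) (not simplifiable)
Result: no simplifiable subexpression found -> normal form.

Answer: yes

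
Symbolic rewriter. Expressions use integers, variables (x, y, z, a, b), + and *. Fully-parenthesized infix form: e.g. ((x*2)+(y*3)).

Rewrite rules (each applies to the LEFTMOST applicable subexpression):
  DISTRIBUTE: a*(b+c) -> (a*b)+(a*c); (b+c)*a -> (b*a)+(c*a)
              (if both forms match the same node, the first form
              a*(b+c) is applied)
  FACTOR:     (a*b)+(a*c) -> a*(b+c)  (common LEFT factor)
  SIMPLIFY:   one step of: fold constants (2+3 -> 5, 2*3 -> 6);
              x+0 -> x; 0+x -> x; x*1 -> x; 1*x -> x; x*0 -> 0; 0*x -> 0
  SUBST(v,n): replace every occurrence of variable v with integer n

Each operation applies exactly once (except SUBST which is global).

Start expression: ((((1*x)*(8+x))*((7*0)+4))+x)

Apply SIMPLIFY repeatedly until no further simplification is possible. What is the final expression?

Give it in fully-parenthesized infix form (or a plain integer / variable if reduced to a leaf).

Start: ((((1*x)*(8+x))*((7*0)+4))+x)
Step 1: at LLL: (1*x) -> x; overall: ((((1*x)*(8+x))*((7*0)+4))+x) -> (((x*(8+x))*((7*0)+4))+x)
Step 2: at LRL: (7*0) -> 0; overall: (((x*(8+x))*((7*0)+4))+x) -> (((x*(8+x))*(0+4))+x)
Step 3: at LR: (0+4) -> 4; overall: (((x*(8+x))*(0+4))+x) -> (((x*(8+x))*4)+x)
Fixed point: (((x*(8+x))*4)+x)

Answer: (((x*(8+x))*4)+x)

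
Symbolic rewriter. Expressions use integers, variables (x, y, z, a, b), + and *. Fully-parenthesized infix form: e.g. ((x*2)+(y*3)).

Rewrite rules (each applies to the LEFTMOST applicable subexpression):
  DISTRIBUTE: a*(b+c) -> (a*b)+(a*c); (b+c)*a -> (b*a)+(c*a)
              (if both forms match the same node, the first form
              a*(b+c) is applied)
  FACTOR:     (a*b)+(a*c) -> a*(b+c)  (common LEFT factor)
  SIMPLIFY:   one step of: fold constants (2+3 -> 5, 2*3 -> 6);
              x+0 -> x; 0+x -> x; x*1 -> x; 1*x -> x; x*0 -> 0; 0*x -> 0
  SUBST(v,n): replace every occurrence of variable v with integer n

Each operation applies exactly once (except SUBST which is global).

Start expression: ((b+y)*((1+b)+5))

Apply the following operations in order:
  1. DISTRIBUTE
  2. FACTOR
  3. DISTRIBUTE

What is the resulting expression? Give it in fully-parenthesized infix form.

Answer: (((b+y)*(1+b))+((b+y)*5))

Derivation:
Start: ((b+y)*((1+b)+5))
Apply DISTRIBUTE at root (target: ((b+y)*((1+b)+5))): ((b+y)*((1+b)+5)) -> (((b+y)*(1+b))+((b+y)*5))
Apply FACTOR at root (target: (((b+y)*(1+b))+((b+y)*5))): (((b+y)*(1+b))+((b+y)*5)) -> ((b+y)*((1+b)+5))
Apply DISTRIBUTE at root (target: ((b+y)*((1+b)+5))): ((b+y)*((1+b)+5)) -> (((b+y)*(1+b))+((b+y)*5))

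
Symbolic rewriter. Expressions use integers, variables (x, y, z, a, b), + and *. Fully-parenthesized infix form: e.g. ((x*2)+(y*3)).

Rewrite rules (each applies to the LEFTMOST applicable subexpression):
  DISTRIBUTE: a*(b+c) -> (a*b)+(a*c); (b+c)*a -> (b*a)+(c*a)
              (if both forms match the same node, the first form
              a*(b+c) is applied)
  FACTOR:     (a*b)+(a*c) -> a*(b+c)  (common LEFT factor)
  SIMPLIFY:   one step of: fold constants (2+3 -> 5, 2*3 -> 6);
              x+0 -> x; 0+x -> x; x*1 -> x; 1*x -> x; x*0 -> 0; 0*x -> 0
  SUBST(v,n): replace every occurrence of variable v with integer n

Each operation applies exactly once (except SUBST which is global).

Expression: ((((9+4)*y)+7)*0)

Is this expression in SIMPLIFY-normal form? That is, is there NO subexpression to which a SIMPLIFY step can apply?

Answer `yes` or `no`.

Answer: no

Derivation:
Expression: ((((9+4)*y)+7)*0)
Scanning for simplifiable subexpressions (pre-order)...
  at root: ((((9+4)*y)+7)*0) (SIMPLIFIABLE)
  at L: (((9+4)*y)+7) (not simplifiable)
  at LL: ((9+4)*y) (not simplifiable)
  at LLL: (9+4) (SIMPLIFIABLE)
Found simplifiable subexpr at path root: ((((9+4)*y)+7)*0)
One SIMPLIFY step would give: 0
-> NOT in normal form.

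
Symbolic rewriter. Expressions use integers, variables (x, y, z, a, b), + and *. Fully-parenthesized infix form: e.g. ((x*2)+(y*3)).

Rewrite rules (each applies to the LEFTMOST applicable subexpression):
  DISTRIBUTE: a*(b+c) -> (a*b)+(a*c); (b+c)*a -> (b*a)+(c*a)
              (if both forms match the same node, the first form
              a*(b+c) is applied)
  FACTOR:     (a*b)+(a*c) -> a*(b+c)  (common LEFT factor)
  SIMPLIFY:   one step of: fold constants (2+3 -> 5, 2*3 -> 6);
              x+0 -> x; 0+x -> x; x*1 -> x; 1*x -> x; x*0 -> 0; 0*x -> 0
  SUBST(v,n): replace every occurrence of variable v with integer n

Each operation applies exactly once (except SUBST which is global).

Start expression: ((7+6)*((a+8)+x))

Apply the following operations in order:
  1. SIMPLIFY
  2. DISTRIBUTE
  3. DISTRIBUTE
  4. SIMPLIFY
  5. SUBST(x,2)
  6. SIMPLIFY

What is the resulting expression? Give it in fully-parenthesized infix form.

Start: ((7+6)*((a+8)+x))
Apply SIMPLIFY at L (target: (7+6)): ((7+6)*((a+8)+x)) -> (13*((a+8)+x))
Apply DISTRIBUTE at root (target: (13*((a+8)+x))): (13*((a+8)+x)) -> ((13*(a+8))+(13*x))
Apply DISTRIBUTE at L (target: (13*(a+8))): ((13*(a+8))+(13*x)) -> (((13*a)+(13*8))+(13*x))
Apply SIMPLIFY at LR (target: (13*8)): (((13*a)+(13*8))+(13*x)) -> (((13*a)+104)+(13*x))
Apply SUBST(x,2): (((13*a)+104)+(13*x)) -> (((13*a)+104)+(13*2))
Apply SIMPLIFY at R (target: (13*2)): (((13*a)+104)+(13*2)) -> (((13*a)+104)+26)

Answer: (((13*a)+104)+26)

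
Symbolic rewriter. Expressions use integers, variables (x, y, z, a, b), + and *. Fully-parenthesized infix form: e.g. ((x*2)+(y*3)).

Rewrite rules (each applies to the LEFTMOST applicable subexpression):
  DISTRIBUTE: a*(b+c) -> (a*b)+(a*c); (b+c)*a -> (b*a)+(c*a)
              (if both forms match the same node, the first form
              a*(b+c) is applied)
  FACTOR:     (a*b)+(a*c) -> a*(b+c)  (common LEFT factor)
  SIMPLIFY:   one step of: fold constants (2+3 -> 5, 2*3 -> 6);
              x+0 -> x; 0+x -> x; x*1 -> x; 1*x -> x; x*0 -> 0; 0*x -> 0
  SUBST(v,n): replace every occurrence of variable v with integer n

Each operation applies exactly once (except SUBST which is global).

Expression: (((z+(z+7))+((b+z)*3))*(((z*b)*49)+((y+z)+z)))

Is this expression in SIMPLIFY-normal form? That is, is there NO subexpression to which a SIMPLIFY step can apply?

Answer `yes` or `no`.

Expression: (((z+(z+7))+((b+z)*3))*(((z*b)*49)+((y+z)+z)))
Scanning for simplifiable subexpressions (pre-order)...
  at root: (((z+(z+7))+((b+z)*3))*(((z*b)*49)+((y+z)+z))) (not simplifiable)
  at L: ((z+(z+7))+((b+z)*3)) (not simplifiable)
  at LL: (z+(z+7)) (not simplifiable)
  at LLR: (z+7) (not simplifiable)
  at LR: ((b+z)*3) (not simplifiable)
  at LRL: (b+z) (not simplifiable)
  at R: (((z*b)*49)+((y+z)+z)) (not simplifiable)
  at RL: ((z*b)*49) (not simplifiable)
  at RLL: (z*b) (not simplifiable)
  at RR: ((y+z)+z) (not simplifiable)
  at RRL: (y+z) (not simplifiable)
Result: no simplifiable subexpression found -> normal form.

Answer: yes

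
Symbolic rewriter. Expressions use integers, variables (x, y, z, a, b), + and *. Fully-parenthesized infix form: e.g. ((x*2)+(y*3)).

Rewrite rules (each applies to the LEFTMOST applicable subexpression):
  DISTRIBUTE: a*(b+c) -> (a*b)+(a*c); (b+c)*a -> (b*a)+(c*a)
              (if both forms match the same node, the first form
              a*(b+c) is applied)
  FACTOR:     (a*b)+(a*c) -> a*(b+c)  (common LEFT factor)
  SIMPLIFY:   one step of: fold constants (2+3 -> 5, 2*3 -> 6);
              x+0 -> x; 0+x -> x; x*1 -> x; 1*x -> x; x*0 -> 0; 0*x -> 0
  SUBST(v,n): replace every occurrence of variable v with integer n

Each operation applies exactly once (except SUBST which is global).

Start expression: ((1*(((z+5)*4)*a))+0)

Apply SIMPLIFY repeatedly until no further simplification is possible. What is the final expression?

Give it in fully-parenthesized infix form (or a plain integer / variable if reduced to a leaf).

Start: ((1*(((z+5)*4)*a))+0)
Step 1: at root: ((1*(((z+5)*4)*a))+0) -> (1*(((z+5)*4)*a)); overall: ((1*(((z+5)*4)*a))+0) -> (1*(((z+5)*4)*a))
Step 2: at root: (1*(((z+5)*4)*a)) -> (((z+5)*4)*a); overall: (1*(((z+5)*4)*a)) -> (((z+5)*4)*a)
Fixed point: (((z+5)*4)*a)

Answer: (((z+5)*4)*a)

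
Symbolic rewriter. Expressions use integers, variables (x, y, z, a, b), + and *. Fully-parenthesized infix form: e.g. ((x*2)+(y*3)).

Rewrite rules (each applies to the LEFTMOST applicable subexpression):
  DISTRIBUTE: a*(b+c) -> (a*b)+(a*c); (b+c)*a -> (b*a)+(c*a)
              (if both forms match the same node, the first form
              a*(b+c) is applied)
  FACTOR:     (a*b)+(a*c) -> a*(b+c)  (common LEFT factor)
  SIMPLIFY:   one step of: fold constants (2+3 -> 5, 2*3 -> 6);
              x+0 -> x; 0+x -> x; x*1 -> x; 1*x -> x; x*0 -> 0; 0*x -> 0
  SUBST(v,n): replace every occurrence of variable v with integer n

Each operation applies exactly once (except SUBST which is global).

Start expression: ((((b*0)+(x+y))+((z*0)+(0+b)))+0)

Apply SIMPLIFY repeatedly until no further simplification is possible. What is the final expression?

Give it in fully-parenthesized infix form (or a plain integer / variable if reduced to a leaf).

Start: ((((b*0)+(x+y))+((z*0)+(0+b)))+0)
Step 1: at root: ((((b*0)+(x+y))+((z*0)+(0+b)))+0) -> (((b*0)+(x+y))+((z*0)+(0+b))); overall: ((((b*0)+(x+y))+((z*0)+(0+b)))+0) -> (((b*0)+(x+y))+((z*0)+(0+b)))
Step 2: at LL: (b*0) -> 0; overall: (((b*0)+(x+y))+((z*0)+(0+b))) -> ((0+(x+y))+((z*0)+(0+b)))
Step 3: at L: (0+(x+y)) -> (x+y); overall: ((0+(x+y))+((z*0)+(0+b))) -> ((x+y)+((z*0)+(0+b)))
Step 4: at RL: (z*0) -> 0; overall: ((x+y)+((z*0)+(0+b))) -> ((x+y)+(0+(0+b)))
Step 5: at R: (0+(0+b)) -> (0+b); overall: ((x+y)+(0+(0+b))) -> ((x+y)+(0+b))
Step 6: at R: (0+b) -> b; overall: ((x+y)+(0+b)) -> ((x+y)+b)
Fixed point: ((x+y)+b)

Answer: ((x+y)+b)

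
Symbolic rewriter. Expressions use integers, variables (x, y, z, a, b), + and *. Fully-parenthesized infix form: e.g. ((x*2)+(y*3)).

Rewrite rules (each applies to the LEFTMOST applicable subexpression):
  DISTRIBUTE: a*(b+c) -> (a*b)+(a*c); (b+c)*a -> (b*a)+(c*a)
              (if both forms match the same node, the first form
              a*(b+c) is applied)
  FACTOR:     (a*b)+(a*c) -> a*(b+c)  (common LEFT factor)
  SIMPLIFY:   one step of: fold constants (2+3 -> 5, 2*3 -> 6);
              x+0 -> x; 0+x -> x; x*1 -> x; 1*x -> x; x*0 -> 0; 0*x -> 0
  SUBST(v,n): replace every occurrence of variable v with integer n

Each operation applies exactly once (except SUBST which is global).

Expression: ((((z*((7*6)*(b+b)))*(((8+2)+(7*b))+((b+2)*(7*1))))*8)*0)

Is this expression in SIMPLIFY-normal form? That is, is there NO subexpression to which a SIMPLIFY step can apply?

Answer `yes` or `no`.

Expression: ((((z*((7*6)*(b+b)))*(((8+2)+(7*b))+((b+2)*(7*1))))*8)*0)
Scanning for simplifiable subexpressions (pre-order)...
  at root: ((((z*((7*6)*(b+b)))*(((8+2)+(7*b))+((b+2)*(7*1))))*8)*0) (SIMPLIFIABLE)
  at L: (((z*((7*6)*(b+b)))*(((8+2)+(7*b))+((b+2)*(7*1))))*8) (not simplifiable)
  at LL: ((z*((7*6)*(b+b)))*(((8+2)+(7*b))+((b+2)*(7*1)))) (not simplifiable)
  at LLL: (z*((7*6)*(b+b))) (not simplifiable)
  at LLLR: ((7*6)*(b+b)) (not simplifiable)
  at LLLRL: (7*6) (SIMPLIFIABLE)
  at LLLRR: (b+b) (not simplifiable)
  at LLR: (((8+2)+(7*b))+((b+2)*(7*1))) (not simplifiable)
  at LLRL: ((8+2)+(7*b)) (not simplifiable)
  at LLRLL: (8+2) (SIMPLIFIABLE)
  at LLRLR: (7*b) (not simplifiable)
  at LLRR: ((b+2)*(7*1)) (not simplifiable)
  at LLRRL: (b+2) (not simplifiable)
  at LLRRR: (7*1) (SIMPLIFIABLE)
Found simplifiable subexpr at path root: ((((z*((7*6)*(b+b)))*(((8+2)+(7*b))+((b+2)*(7*1))))*8)*0)
One SIMPLIFY step would give: 0
-> NOT in normal form.

Answer: no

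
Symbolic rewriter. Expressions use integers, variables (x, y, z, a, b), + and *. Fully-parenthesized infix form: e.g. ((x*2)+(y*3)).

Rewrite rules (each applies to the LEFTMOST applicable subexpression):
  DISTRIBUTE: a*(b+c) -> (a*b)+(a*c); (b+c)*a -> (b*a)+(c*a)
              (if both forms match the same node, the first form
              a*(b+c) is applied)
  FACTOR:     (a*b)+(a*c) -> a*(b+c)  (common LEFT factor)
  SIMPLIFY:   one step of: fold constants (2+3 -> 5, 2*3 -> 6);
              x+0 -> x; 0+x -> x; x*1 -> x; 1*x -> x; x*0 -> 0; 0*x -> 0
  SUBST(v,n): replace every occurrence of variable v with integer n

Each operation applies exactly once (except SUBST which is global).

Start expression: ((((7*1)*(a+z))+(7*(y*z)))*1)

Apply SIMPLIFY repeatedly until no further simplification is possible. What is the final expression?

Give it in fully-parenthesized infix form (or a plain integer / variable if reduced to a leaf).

Answer: ((7*(a+z))+(7*(y*z)))

Derivation:
Start: ((((7*1)*(a+z))+(7*(y*z)))*1)
Step 1: at root: ((((7*1)*(a+z))+(7*(y*z)))*1) -> (((7*1)*(a+z))+(7*(y*z))); overall: ((((7*1)*(a+z))+(7*(y*z)))*1) -> (((7*1)*(a+z))+(7*(y*z)))
Step 2: at LL: (7*1) -> 7; overall: (((7*1)*(a+z))+(7*(y*z))) -> ((7*(a+z))+(7*(y*z)))
Fixed point: ((7*(a+z))+(7*(y*z)))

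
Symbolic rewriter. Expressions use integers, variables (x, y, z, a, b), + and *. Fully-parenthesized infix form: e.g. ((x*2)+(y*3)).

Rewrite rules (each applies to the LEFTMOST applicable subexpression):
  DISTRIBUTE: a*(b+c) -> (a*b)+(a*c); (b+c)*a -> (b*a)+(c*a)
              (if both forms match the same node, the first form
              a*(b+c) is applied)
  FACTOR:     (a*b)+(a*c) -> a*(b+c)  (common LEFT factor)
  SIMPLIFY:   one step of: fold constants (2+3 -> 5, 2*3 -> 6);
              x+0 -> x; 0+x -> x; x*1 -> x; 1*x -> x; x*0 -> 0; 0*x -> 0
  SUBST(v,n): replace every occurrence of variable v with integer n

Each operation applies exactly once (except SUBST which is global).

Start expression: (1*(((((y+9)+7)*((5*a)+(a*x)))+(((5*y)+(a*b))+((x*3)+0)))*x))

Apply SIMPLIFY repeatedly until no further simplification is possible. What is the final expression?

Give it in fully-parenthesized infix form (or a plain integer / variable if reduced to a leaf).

Start: (1*(((((y+9)+7)*((5*a)+(a*x)))+(((5*y)+(a*b))+((x*3)+0)))*x))
Step 1: at root: (1*(((((y+9)+7)*((5*a)+(a*x)))+(((5*y)+(a*b))+((x*3)+0)))*x)) -> (((((y+9)+7)*((5*a)+(a*x)))+(((5*y)+(a*b))+((x*3)+0)))*x); overall: (1*(((((y+9)+7)*((5*a)+(a*x)))+(((5*y)+(a*b))+((x*3)+0)))*x)) -> (((((y+9)+7)*((5*a)+(a*x)))+(((5*y)+(a*b))+((x*3)+0)))*x)
Step 2: at LRR: ((x*3)+0) -> (x*3); overall: (((((y+9)+7)*((5*a)+(a*x)))+(((5*y)+(a*b))+((x*3)+0)))*x) -> (((((y+9)+7)*((5*a)+(a*x)))+(((5*y)+(a*b))+(x*3)))*x)
Fixed point: (((((y+9)+7)*((5*a)+(a*x)))+(((5*y)+(a*b))+(x*3)))*x)

Answer: (((((y+9)+7)*((5*a)+(a*x)))+(((5*y)+(a*b))+(x*3)))*x)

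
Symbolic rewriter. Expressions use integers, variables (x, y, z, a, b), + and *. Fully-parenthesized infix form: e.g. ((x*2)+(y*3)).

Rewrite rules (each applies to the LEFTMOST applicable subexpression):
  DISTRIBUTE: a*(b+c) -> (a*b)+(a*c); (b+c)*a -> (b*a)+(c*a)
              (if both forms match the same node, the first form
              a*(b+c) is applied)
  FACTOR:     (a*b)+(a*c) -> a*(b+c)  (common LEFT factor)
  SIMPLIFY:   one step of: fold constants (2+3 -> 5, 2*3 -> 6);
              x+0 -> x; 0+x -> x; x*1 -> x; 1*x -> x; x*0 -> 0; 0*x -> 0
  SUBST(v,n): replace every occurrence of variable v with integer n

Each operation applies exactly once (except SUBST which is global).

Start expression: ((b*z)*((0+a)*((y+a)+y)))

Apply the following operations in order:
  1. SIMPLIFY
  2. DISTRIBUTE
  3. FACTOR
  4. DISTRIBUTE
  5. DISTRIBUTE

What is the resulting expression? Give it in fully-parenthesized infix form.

Start: ((b*z)*((0+a)*((y+a)+y)))
Apply SIMPLIFY at RL (target: (0+a)): ((b*z)*((0+a)*((y+a)+y))) -> ((b*z)*(a*((y+a)+y)))
Apply DISTRIBUTE at R (target: (a*((y+a)+y))): ((b*z)*(a*((y+a)+y))) -> ((b*z)*((a*(y+a))+(a*y)))
Apply FACTOR at R (target: ((a*(y+a))+(a*y))): ((b*z)*((a*(y+a))+(a*y))) -> ((b*z)*(a*((y+a)+y)))
Apply DISTRIBUTE at R (target: (a*((y+a)+y))): ((b*z)*(a*((y+a)+y))) -> ((b*z)*((a*(y+a))+(a*y)))
Apply DISTRIBUTE at root (target: ((b*z)*((a*(y+a))+(a*y)))): ((b*z)*((a*(y+a))+(a*y))) -> (((b*z)*(a*(y+a)))+((b*z)*(a*y)))

Answer: (((b*z)*(a*(y+a)))+((b*z)*(a*y)))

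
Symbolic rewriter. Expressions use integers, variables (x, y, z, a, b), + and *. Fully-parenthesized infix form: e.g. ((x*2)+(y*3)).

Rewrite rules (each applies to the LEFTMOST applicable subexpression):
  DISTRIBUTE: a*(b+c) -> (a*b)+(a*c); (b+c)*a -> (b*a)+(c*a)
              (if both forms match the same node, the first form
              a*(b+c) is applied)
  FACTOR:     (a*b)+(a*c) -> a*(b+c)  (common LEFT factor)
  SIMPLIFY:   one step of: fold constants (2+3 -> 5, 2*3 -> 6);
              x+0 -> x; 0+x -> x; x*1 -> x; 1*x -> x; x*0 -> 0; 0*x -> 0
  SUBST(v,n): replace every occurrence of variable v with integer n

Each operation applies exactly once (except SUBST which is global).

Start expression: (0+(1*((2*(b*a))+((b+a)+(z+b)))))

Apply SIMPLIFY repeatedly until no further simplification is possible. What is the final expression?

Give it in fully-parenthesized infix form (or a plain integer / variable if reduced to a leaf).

Answer: ((2*(b*a))+((b+a)+(z+b)))

Derivation:
Start: (0+(1*((2*(b*a))+((b+a)+(z+b)))))
Step 1: at root: (0+(1*((2*(b*a))+((b+a)+(z+b))))) -> (1*((2*(b*a))+((b+a)+(z+b)))); overall: (0+(1*((2*(b*a))+((b+a)+(z+b))))) -> (1*((2*(b*a))+((b+a)+(z+b))))
Step 2: at root: (1*((2*(b*a))+((b+a)+(z+b)))) -> ((2*(b*a))+((b+a)+(z+b))); overall: (1*((2*(b*a))+((b+a)+(z+b)))) -> ((2*(b*a))+((b+a)+(z+b)))
Fixed point: ((2*(b*a))+((b+a)+(z+b)))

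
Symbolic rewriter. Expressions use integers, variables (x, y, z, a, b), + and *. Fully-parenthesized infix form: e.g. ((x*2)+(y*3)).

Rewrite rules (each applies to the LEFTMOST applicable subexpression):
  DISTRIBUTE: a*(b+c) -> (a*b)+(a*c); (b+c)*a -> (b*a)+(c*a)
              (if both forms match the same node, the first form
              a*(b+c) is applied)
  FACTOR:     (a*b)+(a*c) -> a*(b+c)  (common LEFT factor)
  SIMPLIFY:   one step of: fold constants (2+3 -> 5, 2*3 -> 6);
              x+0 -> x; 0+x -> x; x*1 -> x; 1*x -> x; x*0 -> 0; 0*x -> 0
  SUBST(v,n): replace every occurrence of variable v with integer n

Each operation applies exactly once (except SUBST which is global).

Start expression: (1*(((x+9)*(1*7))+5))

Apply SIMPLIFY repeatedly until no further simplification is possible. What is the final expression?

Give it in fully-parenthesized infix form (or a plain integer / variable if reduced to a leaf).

Start: (1*(((x+9)*(1*7))+5))
Step 1: at root: (1*(((x+9)*(1*7))+5)) -> (((x+9)*(1*7))+5); overall: (1*(((x+9)*(1*7))+5)) -> (((x+9)*(1*7))+5)
Step 2: at LR: (1*7) -> 7; overall: (((x+9)*(1*7))+5) -> (((x+9)*7)+5)
Fixed point: (((x+9)*7)+5)

Answer: (((x+9)*7)+5)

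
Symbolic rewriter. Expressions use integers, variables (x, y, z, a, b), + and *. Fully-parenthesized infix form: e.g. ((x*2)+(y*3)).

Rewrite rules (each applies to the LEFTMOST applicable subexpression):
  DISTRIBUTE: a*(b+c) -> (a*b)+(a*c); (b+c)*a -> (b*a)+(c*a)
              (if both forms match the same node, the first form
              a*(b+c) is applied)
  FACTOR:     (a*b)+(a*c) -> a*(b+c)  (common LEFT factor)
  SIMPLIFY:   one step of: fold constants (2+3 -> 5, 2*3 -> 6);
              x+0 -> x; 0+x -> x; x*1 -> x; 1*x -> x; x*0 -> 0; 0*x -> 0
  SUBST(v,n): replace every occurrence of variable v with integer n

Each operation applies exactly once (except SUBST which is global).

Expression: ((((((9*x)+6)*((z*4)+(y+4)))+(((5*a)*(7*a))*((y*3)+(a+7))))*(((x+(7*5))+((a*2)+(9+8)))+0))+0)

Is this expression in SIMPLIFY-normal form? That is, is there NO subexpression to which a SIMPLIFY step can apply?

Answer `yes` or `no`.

Answer: no

Derivation:
Expression: ((((((9*x)+6)*((z*4)+(y+4)))+(((5*a)*(7*a))*((y*3)+(a+7))))*(((x+(7*5))+((a*2)+(9+8)))+0))+0)
Scanning for simplifiable subexpressions (pre-order)...
  at root: ((((((9*x)+6)*((z*4)+(y+4)))+(((5*a)*(7*a))*((y*3)+(a+7))))*(((x+(7*5))+((a*2)+(9+8)))+0))+0) (SIMPLIFIABLE)
  at L: (((((9*x)+6)*((z*4)+(y+4)))+(((5*a)*(7*a))*((y*3)+(a+7))))*(((x+(7*5))+((a*2)+(9+8)))+0)) (not simplifiable)
  at LL: ((((9*x)+6)*((z*4)+(y+4)))+(((5*a)*(7*a))*((y*3)+(a+7)))) (not simplifiable)
  at LLL: (((9*x)+6)*((z*4)+(y+4))) (not simplifiable)
  at LLLL: ((9*x)+6) (not simplifiable)
  at LLLLL: (9*x) (not simplifiable)
  at LLLR: ((z*4)+(y+4)) (not simplifiable)
  at LLLRL: (z*4) (not simplifiable)
  at LLLRR: (y+4) (not simplifiable)
  at LLR: (((5*a)*(7*a))*((y*3)+(a+7))) (not simplifiable)
  at LLRL: ((5*a)*(7*a)) (not simplifiable)
  at LLRLL: (5*a) (not simplifiable)
  at LLRLR: (7*a) (not simplifiable)
  at LLRR: ((y*3)+(a+7)) (not simplifiable)
  at LLRRL: (y*3) (not simplifiable)
  at LLRRR: (a+7) (not simplifiable)
  at LR: (((x+(7*5))+((a*2)+(9+8)))+0) (SIMPLIFIABLE)
  at LRL: ((x+(7*5))+((a*2)+(9+8))) (not simplifiable)
  at LRLL: (x+(7*5)) (not simplifiable)
  at LRLLR: (7*5) (SIMPLIFIABLE)
  at LRLR: ((a*2)+(9+8)) (not simplifiable)
  at LRLRL: (a*2) (not simplifiable)
  at LRLRR: (9+8) (SIMPLIFIABLE)
Found simplifiable subexpr at path root: ((((((9*x)+6)*((z*4)+(y+4)))+(((5*a)*(7*a))*((y*3)+(a+7))))*(((x+(7*5))+((a*2)+(9+8)))+0))+0)
One SIMPLIFY step would give: (((((9*x)+6)*((z*4)+(y+4)))+(((5*a)*(7*a))*((y*3)+(a+7))))*(((x+(7*5))+((a*2)+(9+8)))+0))
-> NOT in normal form.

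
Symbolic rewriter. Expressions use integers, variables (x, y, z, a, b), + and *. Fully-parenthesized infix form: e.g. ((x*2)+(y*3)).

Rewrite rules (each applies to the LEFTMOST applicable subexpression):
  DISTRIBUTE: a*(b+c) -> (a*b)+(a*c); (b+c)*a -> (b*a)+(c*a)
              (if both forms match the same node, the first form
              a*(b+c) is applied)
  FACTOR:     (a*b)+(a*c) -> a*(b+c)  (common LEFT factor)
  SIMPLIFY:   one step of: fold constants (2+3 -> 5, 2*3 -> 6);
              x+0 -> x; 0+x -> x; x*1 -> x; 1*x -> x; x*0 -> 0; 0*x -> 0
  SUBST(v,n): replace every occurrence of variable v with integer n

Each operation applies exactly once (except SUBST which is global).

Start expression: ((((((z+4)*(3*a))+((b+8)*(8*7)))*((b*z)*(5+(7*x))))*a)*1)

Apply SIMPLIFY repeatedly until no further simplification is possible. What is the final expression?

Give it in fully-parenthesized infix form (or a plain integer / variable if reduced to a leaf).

Answer: (((((z+4)*(3*a))+((b+8)*56))*((b*z)*(5+(7*x))))*a)

Derivation:
Start: ((((((z+4)*(3*a))+((b+8)*(8*7)))*((b*z)*(5+(7*x))))*a)*1)
Step 1: at root: ((((((z+4)*(3*a))+((b+8)*(8*7)))*((b*z)*(5+(7*x))))*a)*1) -> (((((z+4)*(3*a))+((b+8)*(8*7)))*((b*z)*(5+(7*x))))*a); overall: ((((((z+4)*(3*a))+((b+8)*(8*7)))*((b*z)*(5+(7*x))))*a)*1) -> (((((z+4)*(3*a))+((b+8)*(8*7)))*((b*z)*(5+(7*x))))*a)
Step 2: at LLRR: (8*7) -> 56; overall: (((((z+4)*(3*a))+((b+8)*(8*7)))*((b*z)*(5+(7*x))))*a) -> (((((z+4)*(3*a))+((b+8)*56))*((b*z)*(5+(7*x))))*a)
Fixed point: (((((z+4)*(3*a))+((b+8)*56))*((b*z)*(5+(7*x))))*a)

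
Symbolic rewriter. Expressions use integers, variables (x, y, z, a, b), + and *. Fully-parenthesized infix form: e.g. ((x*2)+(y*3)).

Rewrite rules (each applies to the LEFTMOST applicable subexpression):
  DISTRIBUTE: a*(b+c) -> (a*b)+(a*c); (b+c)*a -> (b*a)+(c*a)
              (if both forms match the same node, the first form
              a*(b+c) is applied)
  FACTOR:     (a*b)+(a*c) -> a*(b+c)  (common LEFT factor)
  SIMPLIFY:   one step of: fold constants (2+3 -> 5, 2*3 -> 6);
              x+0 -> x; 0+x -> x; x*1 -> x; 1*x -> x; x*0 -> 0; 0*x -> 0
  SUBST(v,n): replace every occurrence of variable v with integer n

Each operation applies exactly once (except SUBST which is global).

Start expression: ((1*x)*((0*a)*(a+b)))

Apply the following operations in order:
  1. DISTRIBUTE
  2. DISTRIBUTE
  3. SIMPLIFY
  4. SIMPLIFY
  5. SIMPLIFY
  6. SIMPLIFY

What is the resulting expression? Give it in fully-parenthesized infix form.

Start: ((1*x)*((0*a)*(a+b)))
Apply DISTRIBUTE at R (target: ((0*a)*(a+b))): ((1*x)*((0*a)*(a+b))) -> ((1*x)*(((0*a)*a)+((0*a)*b)))
Apply DISTRIBUTE at root (target: ((1*x)*(((0*a)*a)+((0*a)*b)))): ((1*x)*(((0*a)*a)+((0*a)*b))) -> (((1*x)*((0*a)*a))+((1*x)*((0*a)*b)))
Apply SIMPLIFY at LL (target: (1*x)): (((1*x)*((0*a)*a))+((1*x)*((0*a)*b))) -> ((x*((0*a)*a))+((1*x)*((0*a)*b)))
Apply SIMPLIFY at LRL (target: (0*a)): ((x*((0*a)*a))+((1*x)*((0*a)*b))) -> ((x*(0*a))+((1*x)*((0*a)*b)))
Apply SIMPLIFY at LR (target: (0*a)): ((x*(0*a))+((1*x)*((0*a)*b))) -> ((x*0)+((1*x)*((0*a)*b)))
Apply SIMPLIFY at L (target: (x*0)): ((x*0)+((1*x)*((0*a)*b))) -> (0+((1*x)*((0*a)*b)))

Answer: (0+((1*x)*((0*a)*b)))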